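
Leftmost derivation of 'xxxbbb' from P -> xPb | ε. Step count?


Derivation: P => xPb => xxPbb => xxxPbbb => xxxbbb
Steps: 4


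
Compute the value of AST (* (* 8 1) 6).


Evaluate inner: (* 8 1) = 8
Evaluate root: (* 8 6) = 48
Result: 48


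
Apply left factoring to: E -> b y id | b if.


Common prefix: 'b'
Factored: E -> b E', E' -> y id | if


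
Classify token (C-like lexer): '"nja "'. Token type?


Pattern: double-quoted sequence
Type: STRING_LITERAL


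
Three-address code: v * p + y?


Break into single-operator statements:
t1 = v * p
t2 = t1 + y


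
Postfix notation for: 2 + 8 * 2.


* has higher precedence, evaluate 8*2 first
Postfix: 2 8 2 * +


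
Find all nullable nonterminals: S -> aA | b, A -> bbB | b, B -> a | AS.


A nonterminal is nullable iff some alternative derives ε (directly, or every symbol in it is nullable)
Nullable: {}


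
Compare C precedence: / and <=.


'/' is multiplicative (level 10); '<=' is relational (level 7)
Higher level binds tighter
'/' has higher precedence than '<='


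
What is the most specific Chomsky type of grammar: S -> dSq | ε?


Single nonterminal LHS, but d^n q^n is not regular
Classification: Type 2 (Context-Free)


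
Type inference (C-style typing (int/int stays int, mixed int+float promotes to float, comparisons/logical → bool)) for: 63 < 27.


Operand types: int < int
Rule: comparison yields bool
Result type: bool


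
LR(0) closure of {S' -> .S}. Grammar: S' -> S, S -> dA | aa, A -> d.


Start: S' -> .S
For each item with dot before a nonterminal B, add B -> .γ for every B-production
Closure: [S' -> .S, S -> .dA, S -> .aa]


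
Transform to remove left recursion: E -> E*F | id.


Left-recursive alternatives: E*F; non-recursive: id
Introduce E': E -> idE', E' -> *FE' | ε


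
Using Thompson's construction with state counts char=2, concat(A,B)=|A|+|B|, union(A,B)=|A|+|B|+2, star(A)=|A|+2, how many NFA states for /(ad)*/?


Syntax tree has 2 char leaf(s), 0 union(s), 1 star(s)
chars contribute 2×2 = 4; each union adds +2; each star adds +2
Total: 4 + 0 + 2 = 6 states


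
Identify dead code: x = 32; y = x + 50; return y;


x is read by y's definition; y is returned
No dead code


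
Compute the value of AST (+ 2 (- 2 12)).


Evaluate inner: (- 2 12) = -10
Evaluate root: (+ 2 -10) = -8
Result: -8


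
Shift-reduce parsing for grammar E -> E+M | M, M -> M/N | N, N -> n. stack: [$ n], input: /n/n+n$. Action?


'n' on top is the handle for N -> n
Action: reduce (N -> n)


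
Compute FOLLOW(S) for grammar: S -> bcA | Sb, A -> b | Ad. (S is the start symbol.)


$ ∈ FOLLOW(S). For each A -> αBβ: add FIRST(β)\{ε} to FOLLOW(B); if β nullable, add FOLLOW(A).
FOLLOW(S) = {$, b}


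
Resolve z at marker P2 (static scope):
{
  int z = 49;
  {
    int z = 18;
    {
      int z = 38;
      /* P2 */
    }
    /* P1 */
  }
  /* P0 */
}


z declared in the same block as P2
z = 38


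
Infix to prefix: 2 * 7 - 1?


left-to-right (same/higher precedence on left): tree is (- (* 2 7) 1)
Prefix: - * 2 7 1


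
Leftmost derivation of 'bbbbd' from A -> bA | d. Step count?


Derivation: A => bA => bbA => bbbA => bbbbA => bbbbd
Steps: 5


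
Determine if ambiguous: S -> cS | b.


right-linear, alternatives start with distinct terminals 'c' vs 'b': unique leftmost derivation
Unambiguous


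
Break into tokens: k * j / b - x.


Scan left to right, longest-match per lexeme
Tokens: ID(k), OP(*), ID(j), OP(/), ID(b), OP(-), ID(x)


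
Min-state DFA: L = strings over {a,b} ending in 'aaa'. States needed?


Track the longest suffix of input matching a prefix of 'aaa': 4 classes (prefixes of length 0..3)
Minimal DFA: 4 states


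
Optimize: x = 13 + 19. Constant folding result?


13 + 19 = 32 at compile time
Optimized: x = 32


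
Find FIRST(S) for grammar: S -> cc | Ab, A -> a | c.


Per alternative of S: FIRST(cc) = {c}; FIRST(Ab) = {a, c}
FIRST(S) = {a, c}


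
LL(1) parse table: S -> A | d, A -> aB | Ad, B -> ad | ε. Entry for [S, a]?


For [S, a]: 'a' ∈ FIRST(A)
Entry: S -> A


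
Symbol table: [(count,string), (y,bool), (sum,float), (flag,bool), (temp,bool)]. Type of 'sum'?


Lookup 'sum' → type float


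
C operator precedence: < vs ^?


'<' is relational (level 7); '^' is bitwise XOR (level 4)
Higher level binds tighter
'<' has higher precedence than '^'


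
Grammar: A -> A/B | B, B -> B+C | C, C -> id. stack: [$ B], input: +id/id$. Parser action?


shift '+' to continue B -> B+C
Action: shift


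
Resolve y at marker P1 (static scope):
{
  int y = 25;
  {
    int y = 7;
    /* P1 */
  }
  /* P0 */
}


y declared in the same block as P1
y = 7


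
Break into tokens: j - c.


Scan left to right, longest-match per lexeme
Tokens: ID(j), OP(-), ID(c)


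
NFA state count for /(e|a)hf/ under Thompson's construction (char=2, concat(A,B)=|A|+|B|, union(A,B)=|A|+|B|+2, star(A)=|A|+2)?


Syntax tree has 4 char leaf(s), 1 union(s), 0 star(s)
chars contribute 4×2 = 8; each union adds +2; each star adds +2
Total: 8 + 2 + 0 = 10 states


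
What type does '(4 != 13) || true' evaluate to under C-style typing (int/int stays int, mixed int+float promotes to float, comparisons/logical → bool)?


Operand types: bool || bool
Rule: logical operators take bool operands and yield bool
Result type: bool


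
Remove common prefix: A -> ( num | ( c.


Common prefix: '('
Factored: A -> ( A', A' -> num | c


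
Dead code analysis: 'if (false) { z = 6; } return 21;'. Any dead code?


condition is constant false, so the whole block is unreachable
Dead: 'if (false) { z = 6; }'


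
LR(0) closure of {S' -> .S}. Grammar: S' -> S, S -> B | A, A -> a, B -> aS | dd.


Start: S' -> .S
For each item with dot before a nonterminal B, add B -> .γ for every B-production
Closure: [S' -> .S, S -> .B, S -> .A, B -> .aS, B -> .dd, A -> .a]


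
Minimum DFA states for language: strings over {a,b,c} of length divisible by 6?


Track length mod 6: states 0..5, accept at 0
Minimal DFA: 6 states


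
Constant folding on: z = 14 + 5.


14 + 5 = 19 at compile time
Optimized: z = 19


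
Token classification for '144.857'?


Pattern: digits with a decimal point
Type: FLOAT_LITERAL


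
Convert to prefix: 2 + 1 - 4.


left-to-right (same/higher precedence on left): tree is (- (+ 2 1) 4)
Prefix: - + 2 1 4


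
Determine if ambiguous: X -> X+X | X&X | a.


'a+a&a' has two parse trees (no precedence encoded between + and &)
Ambiguous


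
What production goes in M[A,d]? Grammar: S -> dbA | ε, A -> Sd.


For [A, d]: 'd' ∈ FIRST(Sd)
Entry: A -> Sd


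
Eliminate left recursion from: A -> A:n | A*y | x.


Left-recursive alternatives: A:n, A*y; non-recursive: x
Introduce A': A -> xA', A' -> :nA' | *yA' | ε


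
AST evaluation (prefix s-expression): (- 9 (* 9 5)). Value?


Evaluate inner: (* 9 5) = 45
Evaluate root: (- 9 45) = -36
Result: -36


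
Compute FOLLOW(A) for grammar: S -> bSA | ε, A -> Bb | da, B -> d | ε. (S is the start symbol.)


$ ∈ FOLLOW(S). For each A -> αBβ: add FIRST(β)\{ε} to FOLLOW(B); if β nullable, add FOLLOW(A).
FOLLOW(A) = {$, b, d}


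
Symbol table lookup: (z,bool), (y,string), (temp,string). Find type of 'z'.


Lookup 'z' → type bool


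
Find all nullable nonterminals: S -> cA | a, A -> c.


A nonterminal is nullable iff some alternative derives ε (directly, or every symbol in it is nullable)
Nullable: {}


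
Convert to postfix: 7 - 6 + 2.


Left to right (same or higher precedence on left)
Postfix: 7 6 - 2 +


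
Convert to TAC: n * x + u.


Break into single-operator statements:
t1 = n * x
t2 = t1 + u


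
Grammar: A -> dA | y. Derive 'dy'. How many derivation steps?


Derivation: A => dA => dy
Steps: 2


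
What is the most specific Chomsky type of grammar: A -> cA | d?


Right-linear: every RHS is a terminal or a terminal followed by one nonterminal
Classification: Type 3 (Regular)


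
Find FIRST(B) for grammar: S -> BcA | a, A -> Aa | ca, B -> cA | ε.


Per alternative of B: FIRST(cA) = {c}; FIRST(ε) = {ε}
FIRST(B) = {c, ε}


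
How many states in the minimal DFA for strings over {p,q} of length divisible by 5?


Track length mod 5: states 0..4, accept at 0
Minimal DFA: 5 states


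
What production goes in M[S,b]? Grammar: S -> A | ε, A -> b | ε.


For [S, b]: 'b' ∈ FIRST(A)
Entry: S -> A


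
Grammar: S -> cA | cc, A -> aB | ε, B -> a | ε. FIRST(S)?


Per alternative of S: FIRST(cA) = {c}; FIRST(cc) = {c}
FIRST(S) = {c}


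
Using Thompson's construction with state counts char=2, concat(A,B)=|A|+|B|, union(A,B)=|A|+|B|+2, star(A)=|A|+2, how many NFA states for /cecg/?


Syntax tree has 4 char leaf(s), 0 union(s), 0 star(s)
chars contribute 4×2 = 8; each union adds +2; each star adds +2
Total: 8 + 0 + 0 = 8 states


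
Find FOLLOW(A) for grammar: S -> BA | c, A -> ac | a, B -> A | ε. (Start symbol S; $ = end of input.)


$ ∈ FOLLOW(S). For each A -> αBβ: add FIRST(β)\{ε} to FOLLOW(B); if β nullable, add FOLLOW(A).
FOLLOW(A) = {$, a}


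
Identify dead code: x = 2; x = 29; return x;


first assignment to x is overwritten before any read
Dead: 'x = 2'


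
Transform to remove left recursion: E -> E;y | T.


Left-recursive alternatives: E;y; non-recursive: T
Introduce E': E -> TE', E' -> ;yE' | ε


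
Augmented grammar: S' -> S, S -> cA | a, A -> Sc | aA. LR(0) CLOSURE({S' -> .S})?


Start: S' -> .S
For each item with dot before a nonterminal B, add B -> .γ for every B-production
Closure: [S' -> .S, S -> .cA, S -> .a]


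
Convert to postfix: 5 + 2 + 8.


Left to right (same or higher precedence on left)
Postfix: 5 2 + 8 +


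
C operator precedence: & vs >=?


'>=' is relational (level 7); '&' is bitwise AND (level 5)
Higher level binds tighter
'>=' has higher precedence than '&'


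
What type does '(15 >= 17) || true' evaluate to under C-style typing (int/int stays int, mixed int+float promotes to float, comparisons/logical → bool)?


Operand types: bool || bool
Rule: logical operators take bool operands and yield bool
Result type: bool


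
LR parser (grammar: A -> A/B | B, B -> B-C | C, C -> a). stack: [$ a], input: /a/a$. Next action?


'a' on top is the handle for C -> a
Action: reduce (C -> a)


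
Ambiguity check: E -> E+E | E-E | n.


'n+n-n' has two parse trees (no precedence encoded between + and -)
Ambiguous


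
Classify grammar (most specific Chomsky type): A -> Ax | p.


Left-linear: every RHS is a terminal or one nonterminal followed by a terminal
Classification: Type 3 (Regular)


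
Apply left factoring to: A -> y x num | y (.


Common prefix: 'y'
Factored: A -> y A', A' -> x num | (


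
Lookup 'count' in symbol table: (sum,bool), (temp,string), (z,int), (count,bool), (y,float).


Lookup 'count' → type bool


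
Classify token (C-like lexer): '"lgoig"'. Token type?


Pattern: double-quoted sequence
Type: STRING_LITERAL


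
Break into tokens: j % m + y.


Scan left to right, longest-match per lexeme
Tokens: ID(j), OP(%), ID(m), OP(+), ID(y)


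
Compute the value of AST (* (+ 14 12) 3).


Evaluate inner: (+ 14 12) = 26
Evaluate root: (* 26 3) = 78
Result: 78


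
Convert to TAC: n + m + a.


Break into single-operator statements:
t1 = n + m
t2 = t1 + a


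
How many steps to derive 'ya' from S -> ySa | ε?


Derivation: S => ySa => ya
Steps: 2


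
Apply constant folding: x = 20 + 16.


20 + 16 = 36 at compile time
Optimized: x = 36


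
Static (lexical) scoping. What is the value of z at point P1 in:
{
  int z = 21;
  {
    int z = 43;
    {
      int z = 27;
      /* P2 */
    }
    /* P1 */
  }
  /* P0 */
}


z declared in the same block as P1
z = 43


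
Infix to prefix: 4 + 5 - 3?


left-to-right (same/higher precedence on left): tree is (- (+ 4 5) 3)
Prefix: - + 4 5 3


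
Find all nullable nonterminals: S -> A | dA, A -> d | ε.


A nonterminal is nullable iff some alternative derives ε (directly, or every symbol in it is nullable)
Nullable: {A, S}


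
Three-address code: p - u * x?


Break into single-operator statements:
t1 = u * x
t2 = p - t1


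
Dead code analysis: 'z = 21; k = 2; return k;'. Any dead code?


z is assigned but never read
Dead: 'z = 21'


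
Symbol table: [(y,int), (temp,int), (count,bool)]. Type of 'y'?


Lookup 'y' → type int


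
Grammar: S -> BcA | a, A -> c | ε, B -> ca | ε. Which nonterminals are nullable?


A nonterminal is nullable iff some alternative derives ε (directly, or every symbol in it is nullable)
Nullable: {A, B}


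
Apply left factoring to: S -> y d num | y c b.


Common prefix: 'y'
Factored: S -> y S', S' -> d num | c b


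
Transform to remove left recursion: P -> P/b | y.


Left-recursive alternatives: P/b; non-recursive: y
Introduce P': P -> yP', P' -> /bP' | ε


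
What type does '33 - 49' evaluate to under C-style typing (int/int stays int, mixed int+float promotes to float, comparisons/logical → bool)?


Operand types: int - int
Rule: mixed int/float promotes to float; int/int stays int
Result type: int


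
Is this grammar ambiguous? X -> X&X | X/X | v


'v&v/v' has two parse trees (no precedence encoded between & and /)
Ambiguous


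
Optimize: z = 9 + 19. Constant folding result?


9 + 19 = 28 at compile time
Optimized: z = 28


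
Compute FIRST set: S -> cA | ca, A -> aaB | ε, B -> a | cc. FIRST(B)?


Per alternative of B: FIRST(a) = {a}; FIRST(cc) = {c}
FIRST(B) = {a, c}


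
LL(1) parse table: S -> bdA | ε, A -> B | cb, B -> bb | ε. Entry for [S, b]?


For [S, b]: 'b' ∈ FIRST(bdA)
Entry: S -> bdA


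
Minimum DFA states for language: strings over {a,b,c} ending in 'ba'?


Track the longest suffix of input matching a prefix of 'ba': 3 classes (prefixes of length 0..2)
Minimal DFA: 3 states


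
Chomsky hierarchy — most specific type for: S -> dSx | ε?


Single nonterminal LHS, but d^n x^n is not regular
Classification: Type 2 (Context-Free)


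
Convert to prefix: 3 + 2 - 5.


left-to-right (same/higher precedence on left): tree is (- (+ 3 2) 5)
Prefix: - + 3 2 5


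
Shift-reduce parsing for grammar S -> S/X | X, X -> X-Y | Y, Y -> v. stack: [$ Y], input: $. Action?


'Y' (not preceded by X-) is the handle for X -> Y
Action: reduce (X -> Y)


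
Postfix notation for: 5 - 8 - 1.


Left to right (same or higher precedence on left)
Postfix: 5 8 - 1 -


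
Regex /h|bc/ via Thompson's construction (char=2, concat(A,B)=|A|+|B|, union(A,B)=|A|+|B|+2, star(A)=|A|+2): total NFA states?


Syntax tree has 3 char leaf(s), 1 union(s), 0 star(s)
chars contribute 3×2 = 6; each union adds +2; each star adds +2
Total: 6 + 2 + 0 = 8 states


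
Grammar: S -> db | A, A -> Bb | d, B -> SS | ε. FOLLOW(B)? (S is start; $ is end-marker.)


$ ∈ FOLLOW(S). For each A -> αBβ: add FIRST(β)\{ε} to FOLLOW(B); if β nullable, add FOLLOW(A).
FOLLOW(B) = {b}


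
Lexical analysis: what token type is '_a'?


Pattern: letter/underscore followed by alphanumerics, not a keyword
Type: IDENTIFIER


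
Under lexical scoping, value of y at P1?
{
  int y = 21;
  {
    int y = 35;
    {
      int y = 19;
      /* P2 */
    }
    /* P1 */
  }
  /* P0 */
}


y declared in the same block as P1
y = 35


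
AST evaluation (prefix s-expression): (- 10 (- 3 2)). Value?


Evaluate inner: (- 3 2) = 1
Evaluate root: (- 10 1) = 9
Result: 9


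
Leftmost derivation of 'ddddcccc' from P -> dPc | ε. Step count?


Derivation: P => dPc => ddPcc => dddPccc => ddddPcccc => ddddcccc
Steps: 5


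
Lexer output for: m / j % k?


Scan left to right, longest-match per lexeme
Tokens: ID(m), OP(/), ID(j), OP(%), ID(k)


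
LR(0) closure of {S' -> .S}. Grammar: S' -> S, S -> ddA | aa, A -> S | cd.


Start: S' -> .S
For each item with dot before a nonterminal B, add B -> .γ for every B-production
Closure: [S' -> .S, S -> .ddA, S -> .aa]


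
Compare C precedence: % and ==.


'%' is multiplicative (level 10); '==' is equality (level 6)
Higher level binds tighter
'%' has higher precedence than '=='


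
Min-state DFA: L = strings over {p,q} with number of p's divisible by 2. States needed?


Track (count of p) mod 2: states 0..1, accept at 0
Minimal DFA: 2 states


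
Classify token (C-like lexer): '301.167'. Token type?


Pattern: digits with a decimal point
Type: FLOAT_LITERAL


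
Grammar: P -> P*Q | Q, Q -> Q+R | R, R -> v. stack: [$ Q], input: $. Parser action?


lookahead ∉ {+} so Q won't extend; reduce P -> Q
Action: reduce (P -> Q)


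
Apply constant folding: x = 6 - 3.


6 - 3 = 3 at compile time
Optimized: x = 3


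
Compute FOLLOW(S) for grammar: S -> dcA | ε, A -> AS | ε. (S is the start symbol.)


$ ∈ FOLLOW(S). For each A -> αBβ: add FIRST(β)\{ε} to FOLLOW(B); if β nullable, add FOLLOW(A).
FOLLOW(S) = {$, d}


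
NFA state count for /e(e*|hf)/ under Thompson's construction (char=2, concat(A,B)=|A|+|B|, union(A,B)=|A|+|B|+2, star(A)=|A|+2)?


Syntax tree has 4 char leaf(s), 1 union(s), 1 star(s)
chars contribute 4×2 = 8; each union adds +2; each star adds +2
Total: 8 + 2 + 2 = 12 states


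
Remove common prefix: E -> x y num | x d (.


Common prefix: 'x'
Factored: E -> x E', E' -> y num | d (


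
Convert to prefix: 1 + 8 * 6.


'*' binds tighter: tree is (+ 1 (* 8 6))
Prefix: + 1 * 8 6


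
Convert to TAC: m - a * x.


Break into single-operator statements:
t1 = a * x
t2 = m - t1


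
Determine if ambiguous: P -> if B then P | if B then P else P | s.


dangling else: 'if B then if B then s else s' parses two ways
Ambiguous


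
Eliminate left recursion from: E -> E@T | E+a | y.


Left-recursive alternatives: E@T, E+a; non-recursive: y
Introduce E': E -> yE', E' -> @TE' | +aE' | ε


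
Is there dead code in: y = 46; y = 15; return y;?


first assignment to y is overwritten before any read
Dead: 'y = 46'


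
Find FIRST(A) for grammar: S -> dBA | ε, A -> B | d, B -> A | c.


Per alternative of A: FIRST(B) = {c, d}; FIRST(d) = {d}
FIRST(A) = {c, d}


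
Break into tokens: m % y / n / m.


Scan left to right, longest-match per lexeme
Tokens: ID(m), OP(%), ID(y), OP(/), ID(n), OP(/), ID(m)


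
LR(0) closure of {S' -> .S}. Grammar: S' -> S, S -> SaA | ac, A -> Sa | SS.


Start: S' -> .S
For each item with dot before a nonterminal B, add B -> .γ for every B-production
Closure: [S' -> .S, S -> .SaA, S -> .ac]


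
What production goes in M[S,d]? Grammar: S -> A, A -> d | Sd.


For [S, d]: 'd' ∈ FIRST(A)
Entry: S -> A


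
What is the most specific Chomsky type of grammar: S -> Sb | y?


Left-linear: every RHS is a terminal or one nonterminal followed by a terminal
Classification: Type 3 (Regular)


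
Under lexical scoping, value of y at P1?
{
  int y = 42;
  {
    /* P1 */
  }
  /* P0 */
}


P1's block does not declare y; resolves to the enclosing declaration at depth 0
y = 42


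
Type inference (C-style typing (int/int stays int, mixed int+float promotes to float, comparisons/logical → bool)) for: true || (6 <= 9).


Operand types: bool || bool
Rule: logical operators take bool operands and yield bool
Result type: bool


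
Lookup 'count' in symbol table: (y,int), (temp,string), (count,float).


Lookup 'count' → type float


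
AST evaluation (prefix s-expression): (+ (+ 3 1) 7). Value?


Evaluate inner: (+ 3 1) = 4
Evaluate root: (+ 4 7) = 11
Result: 11


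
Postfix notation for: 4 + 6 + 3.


Left to right (same or higher precedence on left)
Postfix: 4 6 + 3 +


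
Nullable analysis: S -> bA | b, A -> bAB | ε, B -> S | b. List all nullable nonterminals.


A nonterminal is nullable iff some alternative derives ε (directly, or every symbol in it is nullable)
Nullable: {A}


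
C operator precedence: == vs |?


'==' is equality (level 6); '|' is bitwise OR (level 3)
Higher level binds tighter
'==' has higher precedence than '|'


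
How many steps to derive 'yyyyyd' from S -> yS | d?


Derivation: S => yS => yyS => yyyS => yyyyS => yyyyyS => yyyyyd
Steps: 6


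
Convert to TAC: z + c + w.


Break into single-operator statements:
t1 = z + c
t2 = t1 + w


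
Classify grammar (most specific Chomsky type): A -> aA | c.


Right-linear: every RHS is a terminal or a terminal followed by one nonterminal
Classification: Type 3 (Regular)


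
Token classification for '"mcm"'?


Pattern: double-quoted sequence
Type: STRING_LITERAL


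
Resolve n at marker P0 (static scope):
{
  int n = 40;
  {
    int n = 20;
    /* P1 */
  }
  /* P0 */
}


n declared in the same block as P0
n = 40


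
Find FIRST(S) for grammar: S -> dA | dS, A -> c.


Per alternative of S: FIRST(dA) = {d}; FIRST(dS) = {d}
FIRST(S) = {d}


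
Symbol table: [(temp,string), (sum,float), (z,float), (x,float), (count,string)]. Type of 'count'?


Lookup 'count' → type string


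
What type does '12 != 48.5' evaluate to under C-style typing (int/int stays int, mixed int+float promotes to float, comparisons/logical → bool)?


Operand types: int != float
Rule: comparison yields bool
Result type: bool


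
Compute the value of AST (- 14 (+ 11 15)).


Evaluate inner: (+ 11 15) = 26
Evaluate root: (- 14 26) = -12
Result: -12


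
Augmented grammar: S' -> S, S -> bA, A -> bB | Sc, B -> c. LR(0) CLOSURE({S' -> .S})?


Start: S' -> .S
For each item with dot before a nonterminal B, add B -> .γ for every B-production
Closure: [S' -> .S, S -> .bA]


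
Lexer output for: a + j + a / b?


Scan left to right, longest-match per lexeme
Tokens: ID(a), OP(+), ID(j), OP(+), ID(a), OP(/), ID(b)


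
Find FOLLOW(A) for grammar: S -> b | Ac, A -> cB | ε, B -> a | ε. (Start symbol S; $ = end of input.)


$ ∈ FOLLOW(S). For each A -> αBβ: add FIRST(β)\{ε} to FOLLOW(B); if β nullable, add FOLLOW(A).
FOLLOW(A) = {c}


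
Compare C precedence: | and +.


'+' is additive (level 9); '|' is bitwise OR (level 3)
Higher level binds tighter
'+' has higher precedence than '|'


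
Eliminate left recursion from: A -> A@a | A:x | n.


Left-recursive alternatives: A@a, A:x; non-recursive: n
Introduce A': A -> nA', A' -> @aA' | :xA' | ε


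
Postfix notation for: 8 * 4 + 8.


Left to right (same or higher precedence on left)
Postfix: 8 4 * 8 +


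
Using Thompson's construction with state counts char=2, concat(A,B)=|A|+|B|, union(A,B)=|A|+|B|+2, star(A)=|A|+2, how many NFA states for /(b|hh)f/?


Syntax tree has 4 char leaf(s), 1 union(s), 0 star(s)
chars contribute 4×2 = 8; each union adds +2; each star adds +2
Total: 8 + 2 + 0 = 10 states


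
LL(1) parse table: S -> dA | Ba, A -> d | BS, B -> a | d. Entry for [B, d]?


For [B, d]: 'd' ∈ FIRST(d)
Entry: B -> d


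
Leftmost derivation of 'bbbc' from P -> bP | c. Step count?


Derivation: P => bP => bbP => bbbP => bbbc
Steps: 4


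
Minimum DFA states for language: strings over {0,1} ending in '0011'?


Track the longest suffix of input matching a prefix of '0011': 5 classes (prefixes of length 0..4)
Minimal DFA: 5 states


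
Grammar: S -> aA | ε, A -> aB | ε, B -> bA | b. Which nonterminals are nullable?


A nonterminal is nullable iff some alternative derives ε (directly, or every symbol in it is nullable)
Nullable: {A, S}


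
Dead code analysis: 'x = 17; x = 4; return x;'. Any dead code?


first assignment to x is overwritten before any read
Dead: 'x = 17'


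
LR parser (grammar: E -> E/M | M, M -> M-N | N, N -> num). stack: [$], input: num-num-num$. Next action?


no handle on stack; shift 'num'
Action: shift


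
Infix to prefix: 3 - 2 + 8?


left-to-right (same/higher precedence on left): tree is (+ (- 3 2) 8)
Prefix: + - 3 2 8


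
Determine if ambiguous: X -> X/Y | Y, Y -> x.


precedence layered via separate nonterminal Y: deterministic
Unambiguous


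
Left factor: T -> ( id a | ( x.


Common prefix: '('
Factored: T -> ( T', T' -> id a | x


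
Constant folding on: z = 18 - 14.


18 - 14 = 4 at compile time
Optimized: z = 4


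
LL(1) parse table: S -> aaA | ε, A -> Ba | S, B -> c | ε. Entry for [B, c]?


For [B, c]: 'c' ∈ FIRST(c)
Entry: B -> c


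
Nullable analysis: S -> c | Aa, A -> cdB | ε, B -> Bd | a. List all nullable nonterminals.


A nonterminal is nullable iff some alternative derives ε (directly, or every symbol in it is nullable)
Nullable: {A}


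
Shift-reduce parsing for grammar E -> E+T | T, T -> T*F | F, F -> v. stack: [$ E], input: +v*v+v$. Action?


shift '+' to continue E -> E+T
Action: shift


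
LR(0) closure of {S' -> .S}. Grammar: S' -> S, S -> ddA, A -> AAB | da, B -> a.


Start: S' -> .S
For each item with dot before a nonterminal B, add B -> .γ for every B-production
Closure: [S' -> .S, S -> .ddA]


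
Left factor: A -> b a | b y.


Common prefix: 'b'
Factored: A -> b A', A' -> a | y


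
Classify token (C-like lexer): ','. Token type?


Pattern: delimiter/punctuation
Type: PUNCTUATION


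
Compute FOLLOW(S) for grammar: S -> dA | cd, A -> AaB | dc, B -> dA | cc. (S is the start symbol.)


$ ∈ FOLLOW(S). For each A -> αBβ: add FIRST(β)\{ε} to FOLLOW(B); if β nullable, add FOLLOW(A).
FOLLOW(S) = {$}


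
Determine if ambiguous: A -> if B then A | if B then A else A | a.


dangling else: 'if B then if B then a else a' parses two ways
Ambiguous


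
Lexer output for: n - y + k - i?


Scan left to right, longest-match per lexeme
Tokens: ID(n), OP(-), ID(y), OP(+), ID(k), OP(-), ID(i)


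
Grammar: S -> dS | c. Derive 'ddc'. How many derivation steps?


Derivation: S => dS => ddS => ddc
Steps: 3


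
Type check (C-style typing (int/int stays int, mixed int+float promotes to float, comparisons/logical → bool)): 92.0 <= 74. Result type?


Operand types: float <= int
Rule: comparison yields bool
Result type: bool


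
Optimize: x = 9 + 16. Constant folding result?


9 + 16 = 25 at compile time
Optimized: x = 25


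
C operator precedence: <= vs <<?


'<<' is shift (level 8); '<=' is relational (level 7)
Higher level binds tighter
'<<' has higher precedence than '<='


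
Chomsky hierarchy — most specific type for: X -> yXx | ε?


Single nonterminal LHS, but y^n x^n is not regular
Classification: Type 2 (Context-Free)


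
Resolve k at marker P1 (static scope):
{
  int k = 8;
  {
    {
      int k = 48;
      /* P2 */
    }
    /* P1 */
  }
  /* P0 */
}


P1's block does not declare k; resolves to the enclosing declaration at depth 0
k = 8


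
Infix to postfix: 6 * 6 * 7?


Left to right (same or higher precedence on left)
Postfix: 6 6 * 7 *


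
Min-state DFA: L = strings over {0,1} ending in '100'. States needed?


Track the longest suffix of input matching a prefix of '100': 4 classes (prefixes of length 0..3)
Minimal DFA: 4 states


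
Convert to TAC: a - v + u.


Break into single-operator statements:
t1 = a - v
t2 = t1 + u


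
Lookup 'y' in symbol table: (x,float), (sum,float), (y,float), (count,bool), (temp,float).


Lookup 'y' → type float


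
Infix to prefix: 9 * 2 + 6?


left-to-right (same/higher precedence on left): tree is (+ (* 9 2) 6)
Prefix: + * 9 2 6


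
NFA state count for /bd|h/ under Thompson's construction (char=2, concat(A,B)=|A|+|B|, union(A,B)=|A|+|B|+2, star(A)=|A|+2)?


Syntax tree has 3 char leaf(s), 1 union(s), 0 star(s)
chars contribute 3×2 = 6; each union adds +2; each star adds +2
Total: 6 + 2 + 0 = 8 states


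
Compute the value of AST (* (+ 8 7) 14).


Evaluate inner: (+ 8 7) = 15
Evaluate root: (* 15 14) = 210
Result: 210


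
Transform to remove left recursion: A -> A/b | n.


Left-recursive alternatives: A/b; non-recursive: n
Introduce A': A -> nA', A' -> /bA' | ε


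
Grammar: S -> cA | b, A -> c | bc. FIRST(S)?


Per alternative of S: FIRST(cA) = {c}; FIRST(b) = {b}
FIRST(S) = {b, c}


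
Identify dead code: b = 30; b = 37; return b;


first assignment to b is overwritten before any read
Dead: 'b = 30'


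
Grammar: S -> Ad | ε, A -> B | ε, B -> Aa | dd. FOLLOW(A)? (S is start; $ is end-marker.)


$ ∈ FOLLOW(S). For each A -> αBβ: add FIRST(β)\{ε} to FOLLOW(B); if β nullable, add FOLLOW(A).
FOLLOW(A) = {a, d}


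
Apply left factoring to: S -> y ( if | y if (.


Common prefix: 'y'
Factored: S -> y S', S' -> ( if | if (


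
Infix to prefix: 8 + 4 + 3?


left-to-right (same/higher precedence on left): tree is (+ (+ 8 4) 3)
Prefix: + + 8 4 3


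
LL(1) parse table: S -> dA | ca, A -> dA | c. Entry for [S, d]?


For [S, d]: 'd' ∈ FIRST(dA)
Entry: S -> dA


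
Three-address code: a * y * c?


Break into single-operator statements:
t1 = a * y
t2 = t1 * c


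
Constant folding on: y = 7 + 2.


7 + 2 = 9 at compile time
Optimized: y = 9


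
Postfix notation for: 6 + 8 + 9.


Left to right (same or higher precedence on left)
Postfix: 6 8 + 9 +


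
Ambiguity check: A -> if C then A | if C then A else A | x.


dangling else: 'if C then if C then x else x' parses two ways
Ambiguous


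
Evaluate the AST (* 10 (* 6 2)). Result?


Evaluate inner: (* 6 2) = 12
Evaluate root: (* 10 12) = 120
Result: 120


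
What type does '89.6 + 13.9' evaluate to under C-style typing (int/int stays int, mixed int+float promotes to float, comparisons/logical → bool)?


Operand types: float + float
Rule: mixed int/float promotes to float; int/int stays int
Result type: float


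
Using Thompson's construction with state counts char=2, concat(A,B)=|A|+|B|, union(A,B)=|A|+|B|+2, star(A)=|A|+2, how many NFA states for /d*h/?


Syntax tree has 2 char leaf(s), 0 union(s), 1 star(s)
chars contribute 2×2 = 4; each union adds +2; each star adds +2
Total: 4 + 0 + 2 = 6 states


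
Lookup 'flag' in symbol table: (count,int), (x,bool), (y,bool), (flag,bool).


Lookup 'flag' → type bool


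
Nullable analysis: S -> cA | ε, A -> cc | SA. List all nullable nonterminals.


A nonterminal is nullable iff some alternative derives ε (directly, or every symbol in it is nullable)
Nullable: {S}


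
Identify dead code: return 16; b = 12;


statement follows a return and is unreachable
Dead: 'b = 12'


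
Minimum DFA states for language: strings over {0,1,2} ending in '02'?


Track the longest suffix of input matching a prefix of '02': 3 classes (prefixes of length 0..2)
Minimal DFA: 3 states


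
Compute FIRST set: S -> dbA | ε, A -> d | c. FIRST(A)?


Per alternative of A: FIRST(d) = {d}; FIRST(c) = {c}
FIRST(A) = {c, d}


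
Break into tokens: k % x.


Scan left to right, longest-match per lexeme
Tokens: ID(k), OP(%), ID(x)


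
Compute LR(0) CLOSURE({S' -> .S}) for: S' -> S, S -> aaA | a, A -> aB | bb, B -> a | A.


Start: S' -> .S
For each item with dot before a nonterminal B, add B -> .γ for every B-production
Closure: [S' -> .S, S -> .aaA, S -> .a]


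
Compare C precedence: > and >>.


'>>' is shift (level 8); '>' is relational (level 7)
Higher level binds tighter
'>>' has higher precedence than '>'


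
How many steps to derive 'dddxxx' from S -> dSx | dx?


Derivation: S => dSx => ddSxx => dddxxx
Steps: 3


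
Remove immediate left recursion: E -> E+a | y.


Left-recursive alternatives: E+a; non-recursive: y
Introduce E': E -> yE', E' -> +aE' | ε


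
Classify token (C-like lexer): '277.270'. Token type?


Pattern: digits with a decimal point
Type: FLOAT_LITERAL


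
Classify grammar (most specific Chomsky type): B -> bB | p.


Right-linear: every RHS is a terminal or a terminal followed by one nonterminal
Classification: Type 3 (Regular)


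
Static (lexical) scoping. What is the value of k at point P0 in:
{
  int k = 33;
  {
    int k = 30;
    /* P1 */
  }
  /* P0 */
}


k declared in the same block as P0
k = 33


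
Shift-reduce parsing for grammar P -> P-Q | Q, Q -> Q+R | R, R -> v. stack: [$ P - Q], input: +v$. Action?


'+' can extend Q; shift to build Q -> Q+R
Action: shift


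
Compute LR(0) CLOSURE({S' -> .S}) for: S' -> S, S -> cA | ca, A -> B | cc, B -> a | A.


Start: S' -> .S
For each item with dot before a nonterminal B, add B -> .γ for every B-production
Closure: [S' -> .S, S -> .cA, S -> .ca]


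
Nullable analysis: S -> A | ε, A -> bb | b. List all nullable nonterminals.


A nonterminal is nullable iff some alternative derives ε (directly, or every symbol in it is nullable)
Nullable: {S}


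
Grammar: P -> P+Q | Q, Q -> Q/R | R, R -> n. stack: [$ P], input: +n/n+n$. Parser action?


shift '+' to continue P -> P+Q
Action: shift


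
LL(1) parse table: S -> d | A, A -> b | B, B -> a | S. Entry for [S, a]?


For [S, a]: 'a' ∈ FIRST(A)
Entry: S -> A


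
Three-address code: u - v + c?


Break into single-operator statements:
t1 = u - v
t2 = t1 + c


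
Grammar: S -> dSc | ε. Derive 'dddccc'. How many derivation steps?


Derivation: S => dSc => ddScc => dddSccc => dddccc
Steps: 4


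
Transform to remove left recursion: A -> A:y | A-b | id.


Left-recursive alternatives: A:y, A-b; non-recursive: id
Introduce A': A -> idA', A' -> :yA' | -bA' | ε


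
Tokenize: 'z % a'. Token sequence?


Scan left to right, longest-match per lexeme
Tokens: ID(z), OP(%), ID(a)


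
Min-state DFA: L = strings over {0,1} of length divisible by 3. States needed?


Track length mod 3: states 0..2, accept at 0
Minimal DFA: 3 states


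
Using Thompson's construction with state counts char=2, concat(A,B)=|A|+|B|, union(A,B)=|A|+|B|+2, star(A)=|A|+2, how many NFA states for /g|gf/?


Syntax tree has 3 char leaf(s), 1 union(s), 0 star(s)
chars contribute 3×2 = 6; each union adds +2; each star adds +2
Total: 6 + 2 + 0 = 8 states


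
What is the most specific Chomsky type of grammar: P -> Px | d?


Left-linear: every RHS is a terminal or one nonterminal followed by a terminal
Classification: Type 3 (Regular)


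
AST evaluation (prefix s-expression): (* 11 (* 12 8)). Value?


Evaluate inner: (* 12 8) = 96
Evaluate root: (* 11 96) = 1056
Result: 1056


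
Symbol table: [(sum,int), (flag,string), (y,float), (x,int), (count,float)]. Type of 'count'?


Lookup 'count' → type float


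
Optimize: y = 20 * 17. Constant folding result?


20 * 17 = 340 at compile time
Optimized: y = 340


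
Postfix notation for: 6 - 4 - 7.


Left to right (same or higher precedence on left)
Postfix: 6 4 - 7 -


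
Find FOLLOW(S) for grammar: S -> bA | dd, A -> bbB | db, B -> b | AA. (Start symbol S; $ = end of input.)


$ ∈ FOLLOW(S). For each A -> αBβ: add FIRST(β)\{ε} to FOLLOW(B); if β nullable, add FOLLOW(A).
FOLLOW(S) = {$}


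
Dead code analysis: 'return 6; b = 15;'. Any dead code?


statement follows a return and is unreachable
Dead: 'b = 15'


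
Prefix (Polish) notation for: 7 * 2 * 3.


left-to-right (same/higher precedence on left): tree is (* (* 7 2) 3)
Prefix: * * 7 2 3


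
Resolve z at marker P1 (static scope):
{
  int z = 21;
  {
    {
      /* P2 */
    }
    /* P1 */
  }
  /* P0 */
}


P1's block does not declare z; resolves to the enclosing declaration at depth 0
z = 21


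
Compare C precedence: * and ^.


'*' is multiplicative (level 10); '^' is bitwise XOR (level 4)
Higher level binds tighter
'*' has higher precedence than '^'


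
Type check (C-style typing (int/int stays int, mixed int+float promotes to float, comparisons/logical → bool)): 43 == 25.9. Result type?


Operand types: int == float
Rule: comparison yields bool
Result type: bool


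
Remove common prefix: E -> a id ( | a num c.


Common prefix: 'a'
Factored: E -> a E', E' -> id ( | num c


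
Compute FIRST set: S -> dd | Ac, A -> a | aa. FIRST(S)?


Per alternative of S: FIRST(dd) = {d}; FIRST(Ac) = {a}
FIRST(S) = {a, d}


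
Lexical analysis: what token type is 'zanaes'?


Pattern: letter/underscore followed by alphanumerics, not a keyword
Type: IDENTIFIER


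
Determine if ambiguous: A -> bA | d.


right-linear, alternatives start with distinct terminals 'b' vs 'd': unique leftmost derivation
Unambiguous


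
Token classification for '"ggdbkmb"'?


Pattern: double-quoted sequence
Type: STRING_LITERAL


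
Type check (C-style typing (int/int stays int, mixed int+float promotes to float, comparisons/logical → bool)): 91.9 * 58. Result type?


Operand types: float * int
Rule: mixed int/float promotes to float; int/int stays int
Result type: float


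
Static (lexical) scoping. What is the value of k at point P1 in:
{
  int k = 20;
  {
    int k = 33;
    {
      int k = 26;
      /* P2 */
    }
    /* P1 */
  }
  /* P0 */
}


k declared in the same block as P1
k = 33


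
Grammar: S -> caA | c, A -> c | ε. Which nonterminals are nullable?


A nonterminal is nullable iff some alternative derives ε (directly, or every symbol in it is nullable)
Nullable: {A}


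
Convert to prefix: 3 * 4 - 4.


left-to-right (same/higher precedence on left): tree is (- (* 3 4) 4)
Prefix: - * 3 4 4


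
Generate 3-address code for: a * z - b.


Break into single-operator statements:
t1 = a * z
t2 = t1 - b


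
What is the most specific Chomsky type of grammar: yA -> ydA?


LHS has context (more than one symbol) and |LHS| ≤ |RHS|
Classification: Type 1 (Context-Sensitive)


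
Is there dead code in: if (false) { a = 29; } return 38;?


condition is constant false, so the whole block is unreachable
Dead: 'if (false) { a = 29; }'


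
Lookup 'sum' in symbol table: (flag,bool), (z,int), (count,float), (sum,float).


Lookup 'sum' → type float


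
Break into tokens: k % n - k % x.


Scan left to right, longest-match per lexeme
Tokens: ID(k), OP(%), ID(n), OP(-), ID(k), OP(%), ID(x)


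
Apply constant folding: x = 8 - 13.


8 - 13 = -5 at compile time
Optimized: x = -5


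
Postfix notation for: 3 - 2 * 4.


* has higher precedence, evaluate 2*4 first
Postfix: 3 2 4 * -


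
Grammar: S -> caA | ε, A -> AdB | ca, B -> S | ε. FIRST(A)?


Per alternative of A: FIRST(AdB) = {c}; FIRST(ca) = {c}
FIRST(A) = {c}


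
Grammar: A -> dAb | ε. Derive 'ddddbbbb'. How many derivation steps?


Derivation: A => dAb => ddAbb => dddAbbb => ddddAbbbb => ddddbbbb
Steps: 5


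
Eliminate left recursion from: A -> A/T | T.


Left-recursive alternatives: A/T; non-recursive: T
Introduce A': A -> TA', A' -> /TA' | ε


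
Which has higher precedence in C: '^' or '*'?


'*' is multiplicative (level 10); '^' is bitwise XOR (level 4)
Higher level binds tighter
'*' has higher precedence than '^'


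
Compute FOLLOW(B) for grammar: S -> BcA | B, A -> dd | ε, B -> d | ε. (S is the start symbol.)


$ ∈ FOLLOW(S). For each A -> αBβ: add FIRST(β)\{ε} to FOLLOW(B); if β nullable, add FOLLOW(A).
FOLLOW(B) = {$, c}


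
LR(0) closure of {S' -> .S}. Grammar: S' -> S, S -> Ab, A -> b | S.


Start: S' -> .S
For each item with dot before a nonterminal B, add B -> .γ for every B-production
Closure: [S' -> .S, S -> .Ab, A -> .b, A -> .S]
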